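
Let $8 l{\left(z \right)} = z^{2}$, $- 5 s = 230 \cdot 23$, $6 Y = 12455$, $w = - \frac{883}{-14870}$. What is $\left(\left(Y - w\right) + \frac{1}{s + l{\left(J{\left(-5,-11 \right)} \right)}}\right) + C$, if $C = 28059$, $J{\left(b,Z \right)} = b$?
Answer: $\frac{630258380883}{20914655} \approx 30135.0$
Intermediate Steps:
$w = \frac{883}{14870}$ ($w = \left(-883\right) \left(- \frac{1}{14870}\right) = \frac{883}{14870} \approx 0.059381$)
$Y = \frac{12455}{6}$ ($Y = \frac{1}{6} \cdot 12455 = \frac{12455}{6} \approx 2075.8$)
$s = -1058$ ($s = - \frac{230 \cdot 23}{5} = \left(- \frac{1}{5}\right) 5290 = -1058$)
$l{\left(z \right)} = \frac{z^{2}}{8}$
$\left(\left(Y - w\right) + \frac{1}{s + l{\left(J{\left(-5,-11 \right)} \right)}}\right) + C = \left(\left(\frac{12455}{6} - \frac{883}{14870}\right) + \frac{1}{-1058 + \frac{\left(-5\right)^{2}}{8}}\right) + 28059 = \left(\left(\frac{12455}{6} - \frac{883}{14870}\right) + \frac{1}{-1058 + \frac{1}{8} \cdot 25}\right) + 28059 = \left(\frac{46300138}{22305} + \frac{1}{-1058 + \frac{25}{8}}\right) + 28059 = \left(\frac{46300138}{22305} + \frac{1}{- \frac{8439}{8}}\right) + 28059 = \left(\frac{46300138}{22305} - \frac{8}{8439}\right) + 28059 = \frac{43414076238}{20914655} + 28059 = \frac{630258380883}{20914655}$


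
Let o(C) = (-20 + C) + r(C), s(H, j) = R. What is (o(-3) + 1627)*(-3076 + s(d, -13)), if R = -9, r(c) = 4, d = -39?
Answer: -4960680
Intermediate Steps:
s(H, j) = -9
o(C) = -16 + C (o(C) = (-20 + C) + 4 = -16 + C)
(o(-3) + 1627)*(-3076 + s(d, -13)) = ((-16 - 3) + 1627)*(-3076 - 9) = (-19 + 1627)*(-3085) = 1608*(-3085) = -4960680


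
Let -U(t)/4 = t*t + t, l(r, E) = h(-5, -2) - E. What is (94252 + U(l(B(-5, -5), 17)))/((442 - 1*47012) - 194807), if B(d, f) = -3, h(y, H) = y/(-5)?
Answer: -93292/241377 ≈ -0.38650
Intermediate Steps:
h(y, H) = -y/5 (h(y, H) = y*(-⅕) = -y/5)
l(r, E) = 1 - E (l(r, E) = -⅕*(-5) - E = 1 - E)
U(t) = -4*t - 4*t² (U(t) = -4*(t*t + t) = -4*(t² + t) = -4*(t + t²) = -4*t - 4*t²)
(94252 + U(l(B(-5, -5), 17)))/((442 - 1*47012) - 194807) = (94252 - 4*(1 - 1*17)*(1 + (1 - 1*17)))/((442 - 1*47012) - 194807) = (94252 - 4*(1 - 17)*(1 + (1 - 17)))/((442 - 47012) - 194807) = (94252 - 4*(-16)*(1 - 16))/(-46570 - 194807) = (94252 - 4*(-16)*(-15))/(-241377) = (94252 - 960)*(-1/241377) = 93292*(-1/241377) = -93292/241377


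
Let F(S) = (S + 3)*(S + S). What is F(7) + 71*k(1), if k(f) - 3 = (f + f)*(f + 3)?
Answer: 921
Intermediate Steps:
k(f) = 3 + 2*f*(3 + f) (k(f) = 3 + (f + f)*(f + 3) = 3 + (2*f)*(3 + f) = 3 + 2*f*(3 + f))
F(S) = 2*S*(3 + S) (F(S) = (3 + S)*(2*S) = 2*S*(3 + S))
F(7) + 71*k(1) = 2*7*(3 + 7) + 71*(3 + 2*1**2 + 6*1) = 2*7*10 + 71*(3 + 2*1 + 6) = 140 + 71*(3 + 2 + 6) = 140 + 71*11 = 140 + 781 = 921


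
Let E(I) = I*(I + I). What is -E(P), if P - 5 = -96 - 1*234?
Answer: -211250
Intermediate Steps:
P = -325 (P = 5 + (-96 - 1*234) = 5 + (-96 - 234) = 5 - 330 = -325)
E(I) = 2*I² (E(I) = I*(2*I) = 2*I²)
-E(P) = -2*(-325)² = -2*105625 = -1*211250 = -211250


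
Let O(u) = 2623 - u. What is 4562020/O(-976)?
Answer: 4562020/3599 ≈ 1267.6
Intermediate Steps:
4562020/O(-976) = 4562020/(2623 - 1*(-976)) = 4562020/(2623 + 976) = 4562020/3599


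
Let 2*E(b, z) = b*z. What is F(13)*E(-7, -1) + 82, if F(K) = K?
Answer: 255/2 ≈ 127.50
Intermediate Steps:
E(b, z) = b*z/2 (E(b, z) = (b*z)/2 = b*z/2)
F(13)*E(-7, -1) + 82 = 13*((½)*(-7)*(-1)) + 82 = 13*(7/2) + 82 = 91/2 + 82 = 255/2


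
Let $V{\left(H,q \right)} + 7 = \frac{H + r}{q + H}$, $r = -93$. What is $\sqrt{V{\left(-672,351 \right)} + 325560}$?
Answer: $\frac{\sqrt{3727283582}}{107} \approx 570.57$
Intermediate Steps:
$V{\left(H,q \right)} = -7 + \frac{-93 + H}{H + q}$ ($V{\left(H,q \right)} = -7 + \frac{H - 93}{q + H} = -7 + \frac{-93 + H}{H + q}$)
$\sqrt{V{\left(-672,351 \right)} + 325560} = \sqrt{\frac{-93 - 2457 - -4032}{-672 + 351} + 325560} = \sqrt{\frac{-93 - 2457 + 4032}{-321} + 325560} = \sqrt{\left(- \frac{1}{321}\right) 1482 + 325560} = \sqrt{- \frac{494}{107} + 325560} = \sqrt{\frac{34834426}{107}} = \frac{\sqrt{3727283582}}{107}$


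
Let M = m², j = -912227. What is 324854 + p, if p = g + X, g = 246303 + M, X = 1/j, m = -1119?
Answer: 1663279909185/912227 ≈ 1.8233e+6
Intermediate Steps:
M = 1252161 (M = (-1119)² = 1252161)
X = -1/912227 (X = 1/(-912227) = -1/912227 ≈ -1.0962e-6)
g = 1498464 (g = 246303 + 1252161 = 1498464)
p = 1366939319327/912227 (p = 1498464 - 1/912227 = 1366939319327/912227 ≈ 1.4985e+6)
324854 + p = 324854 + 1366939319327/912227 = 1663279909185/912227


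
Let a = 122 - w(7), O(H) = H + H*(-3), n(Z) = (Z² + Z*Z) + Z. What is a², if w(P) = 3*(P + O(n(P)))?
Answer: 534361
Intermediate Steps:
n(Z) = Z + 2*Z² (n(Z) = (Z² + Z²) + Z = 2*Z² + Z = Z + 2*Z²)
O(H) = -2*H (O(H) = H - 3*H = -2*H)
w(P) = 3*P - 6*P*(1 + 2*P) (w(P) = 3*(P - 2*P*(1 + 2*P)) = 3*P - 6*P*(1 + 2*P))
a = 731 (a = 122 - 3*7*(-1 - 4*7) = 122 - 3*7*(-1 - 28) = 122 - 3*7*(-29) = 122 - 1*(-609) = 122 + 609 = 731)
a² = 731² = 534361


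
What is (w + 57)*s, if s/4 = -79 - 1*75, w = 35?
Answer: -56672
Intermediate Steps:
s = -616 (s = 4*(-79 - 1*75) = 4*(-79 - 75) = 4*(-154) = -616)
(w + 57)*s = (35 + 57)*(-616) = 92*(-616) = -56672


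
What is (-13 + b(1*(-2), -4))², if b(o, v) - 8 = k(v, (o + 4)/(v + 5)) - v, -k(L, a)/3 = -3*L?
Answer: 1369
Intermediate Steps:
k(L, a) = 9*L (k(L, a) = -(-9)*L = 9*L)
b(o, v) = 8 + 8*v (b(o, v) = 8 + (9*v - v) = 8 + 8*v)
(-13 + b(1*(-2), -4))² = (-13 + (8 + 8*(-4)))² = (-13 + (8 - 32))² = (-13 - 24)² = (-37)² = 1369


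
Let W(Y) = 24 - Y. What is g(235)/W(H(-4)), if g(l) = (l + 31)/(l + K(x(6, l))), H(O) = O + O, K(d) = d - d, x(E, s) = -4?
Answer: 133/3760 ≈ 0.035372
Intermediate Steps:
K(d) = 0
H(O) = 2*O
g(l) = (31 + l)/l (g(l) = (l + 31)/(l + 0) = (31 + l)/l)
g(235)/W(H(-4)) = ((31 + 235)/235)/(24 - 2*(-4)) = ((1/235)*266)/(24 - 1*(-8)) = 266/(235*(24 + 8)) = (266/235)/32 = (266/235)*(1/32) = 133/3760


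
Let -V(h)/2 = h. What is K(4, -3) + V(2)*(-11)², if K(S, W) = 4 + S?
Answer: -476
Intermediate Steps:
V(h) = -2*h
K(4, -3) + V(2)*(-11)² = (4 + 4) - 2*2*(-11)² = 8 - 4*121 = 8 - 484 = -476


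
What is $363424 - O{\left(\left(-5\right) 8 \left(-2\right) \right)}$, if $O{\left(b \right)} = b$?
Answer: $363344$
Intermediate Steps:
$363424 - O{\left(\left(-5\right) 8 \left(-2\right) \right)} = 363424 - \left(-5\right) 8 \left(-2\right) = 363424 - \left(-40\right) \left(-2\right) = 363424 - 80 = 363344$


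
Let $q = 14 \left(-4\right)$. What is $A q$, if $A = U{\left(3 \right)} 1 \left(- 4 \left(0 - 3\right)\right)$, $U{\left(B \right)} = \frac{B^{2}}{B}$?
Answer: $-2016$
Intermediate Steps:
$U{\left(B \right)} = B$
$q = -56$
$A = 36$ ($A = 3 \cdot 1 \left(- 4 \left(0 - 3\right)\right) = 3 \left(\left(-4\right) \left(-3\right)\right) = 3 \cdot 12 = 36$)
$A q = 36 \left(-56\right) = -2016$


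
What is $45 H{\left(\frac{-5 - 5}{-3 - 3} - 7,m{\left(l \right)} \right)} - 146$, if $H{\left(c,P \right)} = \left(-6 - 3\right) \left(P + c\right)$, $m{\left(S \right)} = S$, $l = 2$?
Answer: $1204$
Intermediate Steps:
$H{\left(c,P \right)} = - 9 P - 9 c$ ($H{\left(c,P \right)} = - 9 \left(P + c\right) = - 9 P - 9 c$)
$45 H{\left(\frac{-5 - 5}{-3 - 3} - 7,m{\left(l \right)} \right)} - 146 = 45 \left(\left(-9\right) 2 - 9 \left(\frac{-5 - 5}{-3 - 3} - 7\right)\right) - 146 = 45 \left(-18 - 9 \left(- \frac{10}{-6} - 7\right)\right) - 146 = 45 \left(-18 - 9 \left(\left(-10\right) \left(- \frac{1}{6}\right) - 7\right)\right) - 146 = 45 \left(-18 - 9 \left(\frac{5}{3} - 7\right)\right) - 146 = 45 \left(-18 - -48\right) - 146 = 45 \left(-18 + 48\right) - 146 = 45 \cdot 30 - 146 = 1350 - 146 = 1204$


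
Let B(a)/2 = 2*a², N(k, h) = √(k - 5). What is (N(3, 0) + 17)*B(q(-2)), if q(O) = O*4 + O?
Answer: 6800 + 400*I*√2 ≈ 6800.0 + 565.69*I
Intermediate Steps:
N(k, h) = √(-5 + k)
q(O) = 5*O (q(O) = 4*O + O = 5*O)
B(a) = 4*a² (B(a) = 2*(2*a²) = 4*a²)
(N(3, 0) + 17)*B(q(-2)) = (√(-5 + 3) + 17)*(4*(5*(-2))²) = (√(-2) + 17)*(4*(-10)²) = (I*√2 + 17)*(4*100) = (17 + I*√2)*400 = 6800 + 400*I*√2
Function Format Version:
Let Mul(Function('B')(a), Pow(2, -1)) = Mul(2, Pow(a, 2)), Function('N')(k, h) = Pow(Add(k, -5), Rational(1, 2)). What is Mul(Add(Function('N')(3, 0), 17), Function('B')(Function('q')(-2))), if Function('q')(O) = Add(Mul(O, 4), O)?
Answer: Add(6800, Mul(400, I, Pow(2, Rational(1, 2)))) ≈ Add(6800.0, Mul(565.69, I))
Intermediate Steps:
Function('N')(k, h) = Pow(Add(-5, k), Rational(1, 2))
Function('q')(O) = Mul(5, O) (Function('q')(O) = Add(Mul(4, O), O) = Mul(5, O))
Function('B')(a) = Mul(4, Pow(a, 2)) (Function('B')(a) = Mul(2, Mul(2, Pow(a, 2))) = Mul(4, Pow(a, 2)))
Mul(Add(Function('N')(3, 0), 17), Function('B')(Function('q')(-2))) = Mul(Add(Pow(Add(-5, 3), Rational(1, 2)), 17), Mul(4, Pow(Mul(5, -2), 2))) = Mul(Add(Pow(-2, Rational(1, 2)), 17), Mul(4, Pow(-10, 2))) = Mul(Add(Mul(I, Pow(2, Rational(1, 2))), 17), Mul(4, 100)) = Mul(Add(17, Mul(I, Pow(2, Rational(1, 2)))), 400) = Add(6800, Mul(400, I, Pow(2, Rational(1, 2))))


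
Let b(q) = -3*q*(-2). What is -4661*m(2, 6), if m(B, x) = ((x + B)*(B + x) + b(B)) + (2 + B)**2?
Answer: -428812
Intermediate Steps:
b(q) = 6*q
m(B, x) = (2 + B)**2 + (B + x)**2 + 6*B (m(B, x) = ((x + B)*(B + x) + 6*B) + (2 + B)**2 = ((B + x)*(B + x) + 6*B) + (2 + B)**2 = ((B + x)**2 + 6*B) + (2 + B)**2 = (2 + B)**2 + (B + x)**2 + 6*B)
-4661*m(2, 6) = -4661*((2 + 2)**2 + (2 + 6)**2 + 6*2) = -4661*(4**2 + 8**2 + 12) = -4661*(16 + 64 + 12) = -4661*92 = -428812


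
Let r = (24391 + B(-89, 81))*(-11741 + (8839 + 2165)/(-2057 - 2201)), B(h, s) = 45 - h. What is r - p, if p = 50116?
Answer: -613282978739/2129 ≈ -2.8806e+8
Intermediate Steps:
r = -613176281775/2129 (r = (24391 + (45 - 1*(-89)))*(-11741 + (8839 + 2165)/(-2057 - 2201)) = (24391 + (45 + 89))*(-11741 + 11004/(-4258)) = (24391 + 134)*(-11741 + 11004*(-1/4258)) = 24525*(-11741 - 5502/2129) = 24525*(-25002091/2129) = -613176281775/2129 ≈ -2.8801e+8)
r - p = -613176281775/2129 - 1*50116 = -613176281775/2129 - 50116 = -613282978739/2129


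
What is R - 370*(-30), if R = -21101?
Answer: -10001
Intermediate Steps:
R - 370*(-30) = -21101 - 370*(-30) = -21101 + 11100 = -10001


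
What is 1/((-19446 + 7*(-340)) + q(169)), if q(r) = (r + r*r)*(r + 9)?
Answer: 1/5092114 ≈ 1.9638e-7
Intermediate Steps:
q(r) = (9 + r)*(r + r²) (q(r) = (r + r²)*(9 + r) = (9 + r)*(r + r²))
1/((-19446 + 7*(-340)) + q(169)) = 1/((-19446 + 7*(-340)) + 169*(9 + 169² + 10*169)) = 1/((-19446 - 2380) + 169*(9 + 28561 + 1690)) = 1/(-21826 + 169*30260) = 1/(-21826 + 5113940) = 1/5092114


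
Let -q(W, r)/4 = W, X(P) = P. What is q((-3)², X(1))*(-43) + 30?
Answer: 1578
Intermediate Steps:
q(W, r) = -4*W
q((-3)², X(1))*(-43) + 30 = -4*(-3)²*(-43) + 30 = -4*9*(-43) + 30 = -36*(-43) + 30 = 1548 + 30 = 1578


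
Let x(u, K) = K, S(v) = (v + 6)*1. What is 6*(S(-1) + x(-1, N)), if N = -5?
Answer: 0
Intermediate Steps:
S(v) = 6 + v (S(v) = (6 + v)*1 = 6 + v)
6*(S(-1) + x(-1, N)) = 6*((6 - 1) - 5) = 6*(5 - 5) = 6*0 = 0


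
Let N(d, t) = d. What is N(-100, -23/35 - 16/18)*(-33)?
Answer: 3300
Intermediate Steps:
N(-100, -23/35 - 16/18)*(-33) = -100*(-33) = 3300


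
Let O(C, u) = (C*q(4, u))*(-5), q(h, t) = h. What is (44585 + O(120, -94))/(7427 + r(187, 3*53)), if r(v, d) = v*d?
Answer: 8437/7432 ≈ 1.1352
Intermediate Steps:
O(C, u) = -20*C (O(C, u) = (C*4)*(-5) = (4*C)*(-5) = -20*C)
r(v, d) = d*v
(44585 + O(120, -94))/(7427 + r(187, 3*53)) = (44585 - 20*120)/(7427 + (3*53)*187) = (44585 - 2400)/(7427 + 159*187) = 42185/(7427 + 29733) = 42185/37160 = 42185*(1/37160) = 8437/7432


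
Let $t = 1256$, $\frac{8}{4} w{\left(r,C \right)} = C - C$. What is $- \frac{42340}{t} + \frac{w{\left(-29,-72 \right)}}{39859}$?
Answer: $- \frac{10585}{314} \approx -33.71$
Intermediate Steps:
$w{\left(r,C \right)} = 0$ ($w{\left(r,C \right)} = \frac{C - C}{2} = \frac{1}{2} \cdot 0 = 0$)
$- \frac{42340}{t} + \frac{w{\left(-29,-72 \right)}}{39859} = - \frac{42340}{1256} + \frac{0}{39859} = \left(-42340\right) \frac{1}{1256} + 0 \cdot \frac{1}{39859} = - \frac{10585}{314} + 0 = - \frac{10585}{314}$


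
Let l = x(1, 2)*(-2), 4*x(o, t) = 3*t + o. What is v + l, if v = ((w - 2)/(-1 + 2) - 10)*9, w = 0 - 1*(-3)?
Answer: -169/2 ≈ -84.500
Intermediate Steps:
x(o, t) = o/4 + 3*t/4 (x(o, t) = (3*t + o)/4 = (o + 3*t)/4 = o/4 + 3*t/4)
w = 3 (w = 0 + 3 = 3)
l = -7/2 (l = ((¼)*1 + (¾)*2)*(-2) = (¼ + 3/2)*(-2) = (7/4)*(-2) = -7/2 ≈ -3.5000)
v = -81 (v = ((3 - 2)/(-1 + 2) - 10)*9 = (1/1 - 10)*9 = (1*1 - 10)*9 = (1 - 10)*9 = -9*9 = -81)
v + l = -81 - 7/2 = -169/2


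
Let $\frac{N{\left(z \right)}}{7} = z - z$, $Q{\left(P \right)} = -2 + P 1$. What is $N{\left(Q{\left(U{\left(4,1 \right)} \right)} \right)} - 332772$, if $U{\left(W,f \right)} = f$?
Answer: $-332772$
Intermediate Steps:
$Q{\left(P \right)} = -2 + P$
$N{\left(z \right)} = 0$ ($N{\left(z \right)} = 7 \left(z - z\right) = 7 \cdot 0 = 0$)
$N{\left(Q{\left(U{\left(4,1 \right)} \right)} \right)} - 332772 = 0 - 332772 = -332772$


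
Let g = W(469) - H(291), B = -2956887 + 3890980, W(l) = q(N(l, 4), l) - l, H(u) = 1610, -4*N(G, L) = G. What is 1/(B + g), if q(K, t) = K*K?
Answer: 16/15132185 ≈ 1.0573e-6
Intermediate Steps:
N(G, L) = -G/4
q(K, t) = K**2
W(l) = -l + l**2/16 (W(l) = (-l/4)**2 - l = l**2/16 - l = -l + l**2/16)
B = 934093
g = 186697/16 (g = (1/16)*469*(-16 + 469) - 1*1610 = (1/16)*469*453 - 1610 = 212457/16 - 1610 = 186697/16 ≈ 11669.)
1/(B + g) = 1/(934093 + 186697/16) = 1/(15132185/16) = 16/15132185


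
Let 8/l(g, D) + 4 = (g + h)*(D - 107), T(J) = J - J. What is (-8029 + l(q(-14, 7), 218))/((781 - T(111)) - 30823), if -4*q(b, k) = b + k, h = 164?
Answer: 196916567/736800078 ≈ 0.26726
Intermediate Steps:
T(J) = 0
q(b, k) = -b/4 - k/4 (q(b, k) = -(b + k)/4 = -b/4 - k/4)
l(g, D) = 8/(-4 + (-107 + D)*(164 + g)) (l(g, D) = 8/(-4 + (g + 164)*(D - 107)) = 8/(-4 + (164 + g)*(-107 + D)) = 8/(-4 + (-107 + D)*(164 + g)))
(-8029 + l(q(-14, 7), 218))/((781 - T(111)) - 30823) = (-8029 + 8/(-17552 - 107*(-¼*(-14) - ¼*7) + 164*218 + 218*(-¼*(-14) - ¼*7)))/((781 - 1*0) - 30823) = (-8029 + 8/(-17552 - 107*(7/2 - 7/4) + 35752 + 218*(7/2 - 7/4)))/((781 + 0) - 30823) = (-8029 + 8/(-17552 - 107*7/4 + 35752 + 218*(7/4)))/(781 - 30823) = (-8029 + 8/(-17552 - 749/4 + 35752 + 763/2))/(-30042) = (-8029 + 8/(73577/4))*(-1/30042) = (-8029 + 8*(4/73577))*(-1/30042) = (-8029 + 32/73577)*(-1/30042) = -590749701/73577*(-1/30042) = 196916567/736800078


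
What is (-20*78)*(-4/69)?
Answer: 2080/23 ≈ 90.435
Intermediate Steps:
(-20*78)*(-4/69) = -(-6240)/69 = -1560*(-4/69) = 2080/23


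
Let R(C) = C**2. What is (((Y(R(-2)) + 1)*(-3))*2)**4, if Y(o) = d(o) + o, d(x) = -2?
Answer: 104976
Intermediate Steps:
Y(o) = -2 + o
(((Y(R(-2)) + 1)*(-3))*2)**4 = ((((-2 + (-2)**2) + 1)*(-3))*2)**4 = ((((-2 + 4) + 1)*(-3))*2)**4 = (((2 + 1)*(-3))*2)**4 = ((3*(-3))*2)**4 = (-9*2)**4 = (-18)**4 = 104976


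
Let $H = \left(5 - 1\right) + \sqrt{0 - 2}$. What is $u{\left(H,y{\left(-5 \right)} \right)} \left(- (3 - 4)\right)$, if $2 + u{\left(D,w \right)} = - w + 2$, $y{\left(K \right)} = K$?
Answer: $5$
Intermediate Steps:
$H = 4 + i \sqrt{2}$ ($H = 4 + \sqrt{-2} = 4 + i \sqrt{2} \approx 4.0 + 1.4142 i$)
$u{\left(D,w \right)} = - w$ ($u{\left(D,w \right)} = -2 - \left(-2 + w\right) = - w$)
$u{\left(H,y{\left(-5 \right)} \right)} \left(- (3 - 4)\right) = \left(-1\right) \left(-5\right) \left(- (3 - 4)\right) = 5 \left(\left(-1\right) \left(-1\right)\right) = 5 \cdot 1 = 5$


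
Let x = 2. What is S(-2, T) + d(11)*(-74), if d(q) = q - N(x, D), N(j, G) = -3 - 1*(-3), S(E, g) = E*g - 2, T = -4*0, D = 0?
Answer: -816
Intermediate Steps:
T = 0
S(E, g) = -2 + E*g
N(j, G) = 0 (N(j, G) = -3 + 3 = 0)
d(q) = q (d(q) = q - 1*0 = q + 0 = q)
S(-2, T) + d(11)*(-74) = (-2 - 2*0) + 11*(-74) = (-2 + 0) - 814 = -2 - 814 = -816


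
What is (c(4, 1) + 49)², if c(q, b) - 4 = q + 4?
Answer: 3721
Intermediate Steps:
c(q, b) = 8 + q (c(q, b) = 4 + (q + 4) = 4 + (4 + q) = 8 + q)
(c(4, 1) + 49)² = ((8 + 4) + 49)² = (12 + 49)² = 61² = 3721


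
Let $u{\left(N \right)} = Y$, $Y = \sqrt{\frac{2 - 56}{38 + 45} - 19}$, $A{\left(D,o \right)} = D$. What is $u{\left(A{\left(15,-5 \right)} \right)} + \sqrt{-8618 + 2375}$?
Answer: $i \left(\sqrt{6243} + \frac{\sqrt{135373}}{83}\right) \approx 83.446 i$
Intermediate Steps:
$Y = \frac{i \sqrt{135373}}{83}$ ($Y = \sqrt{- \frac{54}{83} - 19} = \sqrt{- \frac{1631}{83}} = \frac{i \sqrt{135373}}{83} \approx 4.4329 i$)
$u{\left(N \right)} = \frac{i \sqrt{135373}}{83}$
$u{\left(A{\left(15,-5 \right)} \right)} + \sqrt{-8618 + 2375} = \frac{i \sqrt{135373}}{83} + \sqrt{-8618 + 2375} = \frac{i \sqrt{135373}}{83} + \sqrt{-6243} = \frac{i \sqrt{135373}}{83} + i \sqrt{6243} = i \sqrt{6243} + \frac{i \sqrt{135373}}{83}$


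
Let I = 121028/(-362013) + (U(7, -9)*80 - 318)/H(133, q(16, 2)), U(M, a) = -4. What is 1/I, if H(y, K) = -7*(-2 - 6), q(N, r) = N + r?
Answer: -10136364/118870931 ≈ -0.085272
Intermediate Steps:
H(y, K) = 56 (H(y, K) = -7*(-8) = 56)
I = -118870931/10136364 (I = 121028/(-362013) + (-4*80 - 318)/56 = 121028*(-1/362013) + (-320 - 318)*(1/56) = -121028/362013 - 638*1/56 = -121028/362013 - 319/28 = -118870931/10136364 ≈ -11.727)
1/I = 1/(-118870931/10136364) = -10136364/118870931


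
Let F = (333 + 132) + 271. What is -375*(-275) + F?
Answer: 103861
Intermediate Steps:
F = 736 (F = 465 + 271 = 736)
-375*(-275) + F = -375*(-275) + 736 = 103125 + 736 = 103861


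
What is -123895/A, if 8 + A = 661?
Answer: -123895/653 ≈ -189.73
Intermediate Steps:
A = 653 (A = -8 + 661 = 653)
-123895/A = -123895/653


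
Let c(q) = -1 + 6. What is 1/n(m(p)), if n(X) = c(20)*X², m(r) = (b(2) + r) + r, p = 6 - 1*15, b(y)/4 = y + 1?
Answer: 1/180 ≈ 0.0055556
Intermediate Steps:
b(y) = 4 + 4*y (b(y) = 4*(y + 1) = 4*(1 + y) = 4 + 4*y)
c(q) = 5
p = -9 (p = 6 - 15 = -9)
m(r) = 12 + 2*r (m(r) = ((4 + 4*2) + r) + r = ((4 + 8) + r) + r = (12 + r) + r = 12 + 2*r)
n(X) = 5*X²
1/n(m(p)) = 1/(5*(12 + 2*(-9))²) = 1/(5*(12 - 18)²) = 1/(5*(-6)²) = 1/(5*36) = 1/180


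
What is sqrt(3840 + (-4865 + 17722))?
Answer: sqrt(16697) ≈ 129.22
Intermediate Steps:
sqrt(3840 + (-4865 + 17722)) = sqrt(3840 + 12857) = sqrt(16697)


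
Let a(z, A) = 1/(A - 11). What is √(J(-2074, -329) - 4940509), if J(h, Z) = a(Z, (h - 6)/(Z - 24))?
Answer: 4*I*√1003790734890/1803 ≈ 2222.7*I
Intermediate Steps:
a(z, A) = 1/(-11 + A)
J(h, Z) = 1/(-11 + (-6 + h)/(-24 + Z)) (J(h, Z) = 1/(-11 + (h - 6)/(Z - 24)) = 1/(-11 + (-6 + h)/(-24 + Z)))
√(J(-2074, -329) - 4940509) = √((24 - 1*(-329))/(-258 - 1*(-2074) + 11*(-329)) - 4940509) = √((24 + 329)/(-258 + 2074 - 3619) - 4940509) = √(353/(-1803) - 4940509) = √(-1/1803*353 - 4940509) = √(-353/1803 - 4940509) = √(-8907738080/1803) = 4*I*√1003790734890/1803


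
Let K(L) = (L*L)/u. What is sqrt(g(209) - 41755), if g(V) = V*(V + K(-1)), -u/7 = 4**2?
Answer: sqrt(1508521)/28 ≈ 43.865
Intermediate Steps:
u = -112 (u = -7*4**2 = -7*16 = -112)
K(L) = -L**2/112 (K(L) = (L*L)/(-112) = L**2*(-1/112) = -L**2/112)
g(V) = V*(-1/112 + V) (g(V) = V*(V - 1/112*(-1)**2) = V*(V - 1/112*1) = V*(V - 1/112) = V*(-1/112 + V))
sqrt(g(209) - 41755) = sqrt(209*(-1/112 + 209) - 41755) = sqrt(209*(23407/112) - 41755) = sqrt(4892063/112 - 41755) = sqrt(215503/112) = sqrt(1508521)/28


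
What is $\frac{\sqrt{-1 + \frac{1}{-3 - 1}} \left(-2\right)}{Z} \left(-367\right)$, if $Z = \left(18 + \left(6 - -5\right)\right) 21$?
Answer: $\frac{367 i \sqrt{5}}{609} \approx 1.3475 i$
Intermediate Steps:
$Z = 609$ ($Z = \left(18 + \left(6 + 5\right)\right) 21 = \left(18 + 11\right) 21 = 29 \cdot 21 = 609$)
$\frac{\sqrt{-1 + \frac{1}{-3 - 1}} \left(-2\right)}{Z} \left(-367\right) = \frac{\sqrt{-1 + \frac{1}{-3 - 1}} \left(-2\right)}{609} \left(-367\right) = \sqrt{-1 + \frac{1}{-4}} \left(-2\right) \frac{1}{609} \left(-367\right) = \sqrt{-1 - \frac{1}{4}} \left(-2\right) \frac{1}{609} \left(-367\right) = \sqrt{- \frac{5}{4}} \left(-2\right) \frac{1}{609} \left(-367\right) = \frac{i \sqrt{5}}{2} \left(-2\right) \frac{1}{609} \left(-367\right) = - i \sqrt{5} \cdot \frac{1}{609} \left(-367\right) = - \frac{i \sqrt{5}}{609} \left(-367\right) = \frac{367 i \sqrt{5}}{609}$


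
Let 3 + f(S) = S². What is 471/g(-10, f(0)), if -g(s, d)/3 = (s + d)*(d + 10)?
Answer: 157/91 ≈ 1.7253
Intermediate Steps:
f(S) = -3 + S²
g(s, d) = -3*(10 + d)*(d + s) (g(s, d) = -3*(s + d)*(d + 10) = -3*(d + s)*(10 + d) = -3*(10 + d)*(d + s))
471/g(-10, f(0)) = 471/(-30*(-3 + 0²) - 30*(-10) - 3*(-3 + 0²)² - 3*(-3 + 0²)*(-10)) = 471/(-30*(-3 + 0) + 300 - 3*(-3 + 0)² - 3*(-3 + 0)*(-10)) = 471/(-30*(-3) + 300 - 3*(-3)² - 3*(-3)*(-10)) = 471/(90 + 300 - 3*9 - 90) = 471/(90 + 300 - 27 - 90) = 471/273 = 471*(1/273) = 157/91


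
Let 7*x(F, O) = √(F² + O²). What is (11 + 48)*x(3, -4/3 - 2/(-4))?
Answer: 59*√349/42 ≈ 26.243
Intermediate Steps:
x(F, O) = √(F² + O²)/7
(11 + 48)*x(3, -4/3 - 2/(-4)) = (11 + 48)*(√(3² + (-4/3 - 2/(-4))²)/7) = 59*(√(9 + (-4*⅓ - 2*(-¼))²)/7) = 59*(√(9 + (-4/3 + ½)²)/7) = 59*(√(9 + (-⅚)²)/7) = 59*(√(9 + 25/36)/7) = 59*(√(349/36)/7) = 59*((√349/6)/7) = 59*(√349/42) = 59*√349/42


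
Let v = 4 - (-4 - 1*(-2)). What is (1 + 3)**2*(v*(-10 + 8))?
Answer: -192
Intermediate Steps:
v = 6 (v = 4 - (-4 + 2) = 4 - 1*(-2) = 4 + 2 = 6)
(1 + 3)**2*(v*(-10 + 8)) = (1 + 3)**2*(6*(-10 + 8)) = 4**2*(6*(-2)) = 16*(-12) = -192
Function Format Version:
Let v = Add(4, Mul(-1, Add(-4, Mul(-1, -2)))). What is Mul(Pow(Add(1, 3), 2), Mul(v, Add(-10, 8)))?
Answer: -192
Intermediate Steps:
v = 6 (v = Add(4, Mul(-1, Add(-4, 2))) = Add(4, Mul(-1, -2)) = Add(4, 2) = 6)
Mul(Pow(Add(1, 3), 2), Mul(v, Add(-10, 8))) = Mul(Pow(Add(1, 3), 2), Mul(6, Add(-10, 8))) = Mul(Pow(4, 2), Mul(6, -2)) = Mul(16, -12) = -192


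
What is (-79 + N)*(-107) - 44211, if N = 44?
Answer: -40466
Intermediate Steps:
(-79 + N)*(-107) - 44211 = (-79 + 44)*(-107) - 44211 = -35*(-107) - 44211 = 3745 - 44211 = -40466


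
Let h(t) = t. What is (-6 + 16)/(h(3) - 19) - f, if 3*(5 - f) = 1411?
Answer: 11153/24 ≈ 464.71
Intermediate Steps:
f = -1396/3 (f = 5 - ⅓*1411 = 5 - 1411/3 = -1396/3 ≈ -465.33)
(-6 + 16)/(h(3) - 19) - f = (-6 + 16)/(3 - 19) - 1*(-1396/3) = 10/(-16) + 1396/3 = 10*(-1/16) + 1396/3 = -5/8 + 1396/3 = 11153/24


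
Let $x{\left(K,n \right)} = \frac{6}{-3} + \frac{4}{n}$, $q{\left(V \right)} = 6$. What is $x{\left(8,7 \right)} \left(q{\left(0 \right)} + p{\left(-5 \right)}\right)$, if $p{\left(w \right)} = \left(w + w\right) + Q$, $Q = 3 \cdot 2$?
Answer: $- \frac{20}{7} \approx -2.8571$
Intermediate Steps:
$Q = 6$
$x{\left(K,n \right)} = -2 + \frac{4}{n}$ ($x{\left(K,n \right)} = 6 \left(- \frac{1}{3}\right) + \frac{4}{n} = -2 + \frac{4}{n}$)
$p{\left(w \right)} = 6 + 2 w$ ($p{\left(w \right)} = \left(w + w\right) + 6 = 2 w + 6 = 6 + 2 w$)
$x{\left(8,7 \right)} \left(q{\left(0 \right)} + p{\left(-5 \right)}\right) = \left(-2 + \frac{4}{7}\right) \left(6 + \left(6 + 2 \left(-5\right)\right)\right) = \left(-2 + 4 \cdot \frac{1}{7}\right) \left(6 + \left(6 - 10\right)\right) = \left(-2 + \frac{4}{7}\right) \left(6 - 4\right) = \left(- \frac{10}{7}\right) 2 = - \frac{20}{7}$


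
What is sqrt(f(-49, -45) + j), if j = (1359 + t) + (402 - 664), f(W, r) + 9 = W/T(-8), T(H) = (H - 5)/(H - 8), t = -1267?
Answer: I*sqrt(40443)/13 ≈ 15.47*I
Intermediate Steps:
T(H) = (-5 + H)/(-8 + H)
f(W, r) = -9 + 16*W/13 (f(W, r) = -9 + W/(((-5 - 8)/(-8 - 8))) = -9 + W/((-13/(-16))) = -9 + W/((-1/16*(-13))) = -9 + W/(13/16) = -9 + W*(16/13) = -9 + 16*W/13)
j = -170 (j = (1359 - 1267) + (402 - 664) = 92 - 262 = -170)
sqrt(f(-49, -45) + j) = sqrt((-9 + (16/13)*(-49)) - 170) = sqrt((-9 - 784/13) - 170) = sqrt(-901/13 - 170) = sqrt(-3111/13) = I*sqrt(40443)/13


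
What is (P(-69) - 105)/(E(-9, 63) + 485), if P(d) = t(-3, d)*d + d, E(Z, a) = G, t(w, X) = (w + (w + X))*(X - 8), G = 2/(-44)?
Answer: -8770278/10669 ≈ -822.03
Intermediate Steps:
G = -1/22 (G = 2*(-1/44) = -1/22 ≈ -0.045455)
t(w, X) = (-8 + X)*(X + 2*w) (t(w, X) = (w + (X + w))*(-8 + X) = (X + 2*w)*(-8 + X) = (-8 + X)*(X + 2*w))
E(Z, a) = -1/22
P(d) = d + d*(48 + d² - 14*d) (P(d) = (d² - 16*(-3) - 8*d + 2*d*(-3))*d + d = (d² + 48 - 8*d - 6*d)*d + d = (48 + d² - 14*d)*d + d = d*(48 + d² - 14*d) + d = d + d*(48 + d² - 14*d))
(P(-69) - 105)/(E(-9, 63) + 485) = (-69*(49 + (-69)² - 14*(-69)) - 105)/(-1/22 + 485) = (-69*(49 + 4761 + 966) - 105)/(10669/22) = (-69*5776 - 105)*(22/10669) = (-398544 - 105)*(22/10669) = -398649*22/10669 = -8770278/10669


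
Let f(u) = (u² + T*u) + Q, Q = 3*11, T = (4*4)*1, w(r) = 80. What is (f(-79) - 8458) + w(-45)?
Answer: -3368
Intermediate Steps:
T = 16 (T = 16*1 = 16)
Q = 33
f(u) = 33 + u² + 16*u (f(u) = (u² + 16*u) + 33 = 33 + u² + 16*u)
(f(-79) - 8458) + w(-45) = ((33 + (-79)² + 16*(-79)) - 8458) + 80 = ((33 + 6241 - 1264) - 8458) + 80 = (5010 - 8458) + 80 = -3448 + 80 = -3368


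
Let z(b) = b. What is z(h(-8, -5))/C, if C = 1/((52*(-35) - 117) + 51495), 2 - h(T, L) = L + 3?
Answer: 198232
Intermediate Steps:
h(T, L) = -1 - L (h(T, L) = 2 - (L + 3) = 2 - (3 + L) = 2 + (-3 - L) = -1 - L)
C = 1/49558 (C = 1/((-1820 - 117) + 51495) = 1/(-1937 + 51495) = 1/49558 ≈ 2.0178e-5)
z(h(-8, -5))/C = (-1 - 1*(-5))/(1/49558) = (-1 + 5)*49558 = 4*49558 = 198232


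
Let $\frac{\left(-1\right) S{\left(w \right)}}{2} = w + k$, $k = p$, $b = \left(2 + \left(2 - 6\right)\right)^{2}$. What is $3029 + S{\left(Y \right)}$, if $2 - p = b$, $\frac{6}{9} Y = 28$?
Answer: $2949$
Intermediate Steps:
$Y = 42$ ($Y = \frac{3}{2} \cdot 28 = 42$)
$b = 4$ ($b = \left(2 + \left(2 - 6\right)\right)^{2} = \left(2 - 4\right)^{2} = \left(-2\right)^{2} = 4$)
$p = -2$ ($p = 2 - 4 = -2$)
$k = -2$
$S{\left(w \right)} = 4 - 2 w$ ($S{\left(w \right)} = - 2 \left(w - 2\right) = - 2 \left(-2 + w\right) = 4 - 2 w$)
$3029 + S{\left(Y \right)} = 3029 + \left(4 - 84\right) = 3029 - 80 = 2949$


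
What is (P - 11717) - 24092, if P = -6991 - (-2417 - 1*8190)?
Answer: -32193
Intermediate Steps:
P = 3616 (P = -6991 - (-2417 - 8190) = -6991 - 1*(-10607) = -6991 + 10607 = 3616)
(P - 11717) - 24092 = (3616 - 11717) - 24092 = -8101 - 24092 = -32193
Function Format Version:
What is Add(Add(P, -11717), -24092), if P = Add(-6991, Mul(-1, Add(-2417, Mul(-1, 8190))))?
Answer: -32193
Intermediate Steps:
P = 3616 (P = Add(-6991, Mul(-1, Add(-2417, -8190))) = Add(-6991, Mul(-1, -10607)) = Add(-6991, 10607) = 3616)
Add(Add(P, -11717), -24092) = Add(Add(3616, -11717), -24092) = Add(-8101, -24092) = -32193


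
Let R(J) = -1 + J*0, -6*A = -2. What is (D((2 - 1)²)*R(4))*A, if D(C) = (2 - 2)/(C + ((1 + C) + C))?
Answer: 0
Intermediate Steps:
A = ⅓ (A = -⅙*(-2) = ⅓ ≈ 0.33333)
D(C) = 0 (D(C) = 0/(C + (1 + 2*C)) = 0/(1 + 3*C) = 0)
R(J) = -1 (R(J) = -1 + 0 = -1)
(D((2 - 1)²)*R(4))*A = (0*(-1))*(⅓) = 0*(⅓) = 0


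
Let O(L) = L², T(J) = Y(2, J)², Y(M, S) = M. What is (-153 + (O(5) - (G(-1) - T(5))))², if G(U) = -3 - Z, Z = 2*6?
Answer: 11881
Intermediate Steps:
Z = 12
G(U) = -15 (G(U) = -3 - 1*12 = -3 - 12 = -15)
T(J) = 4 (T(J) = 2² = 4)
(-153 + (O(5) - (G(-1) - T(5))))² = (-153 + (5² - (-15 - 1*4)))² = (-153 + (25 - (-15 - 4)))² = (-153 + (25 - 1*(-19)))² = (-153 + (25 + 19))² = (-153 + 44)² = (-109)² = 11881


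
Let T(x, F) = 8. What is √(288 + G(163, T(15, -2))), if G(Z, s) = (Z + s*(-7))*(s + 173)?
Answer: √19655 ≈ 140.20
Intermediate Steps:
G(Z, s) = (173 + s)*(Z - 7*s) (G(Z, s) = (Z - 7*s)*(173 + s) = (173 + s)*(Z - 7*s))
√(288 + G(163, T(15, -2))) = √(288 + (-1211*8 - 7*8² + 173*163 + 163*8)) = √(288 + (-9688 - 7*64 + 28199 + 1304)) = √(288 + (-9688 - 448 + 28199 + 1304)) = √(288 + 19367) = √19655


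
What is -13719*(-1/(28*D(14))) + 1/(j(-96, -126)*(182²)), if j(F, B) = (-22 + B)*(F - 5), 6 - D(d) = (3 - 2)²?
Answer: 242599717001/2475687760 ≈ 97.993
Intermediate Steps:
D(d) = 5 (D(d) = 6 - (3 - 2)² = 6 - 1*1² = 6 - 1*1 = 6 - 1 = 5)
j(F, B) = (-22 + B)*(-5 + F)
-13719*(-1/(28*D(14))) + 1/(j(-96, -126)*(182²)) = -13719/((-28*5)) + 1/((110 - 22*(-96) - 5*(-126) - 126*(-96))*(182²)) = -13719/(-140) + 1/((110 + 2112 + 630 + 12096)*33124) = -13719*(-1/140) + (1/33124)/14948 = 13719/140 + (1/14948)*(1/33124) = 13719/140 + 1/495137552 = 242599717001/2475687760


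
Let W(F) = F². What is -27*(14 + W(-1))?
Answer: -405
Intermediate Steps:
-27*(14 + W(-1)) = -27*(14 + (-1)²) = -27*(14 + 1) = -27*15 = -405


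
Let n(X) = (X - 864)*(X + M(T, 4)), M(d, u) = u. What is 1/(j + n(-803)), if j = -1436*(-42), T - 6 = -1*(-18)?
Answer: 1/1392245 ≈ 7.1826e-7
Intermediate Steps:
T = 24 (T = 6 - 1*(-18) = 6 + 18 = 24)
n(X) = (-864 + X)*(4 + X) (n(X) = (X - 864)*(X + 4) = (-864 + X)*(4 + X))
j = 60312
1/(j + n(-803)) = 1/(60312 + (-3456 + (-803)² - 860*(-803))) = 1/(60312 + (-3456 + 644809 + 690580)) = 1/(60312 + 1331933) = 1/1392245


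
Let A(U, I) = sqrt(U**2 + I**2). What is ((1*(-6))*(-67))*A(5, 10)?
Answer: 2010*sqrt(5) ≈ 4494.5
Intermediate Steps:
A(U, I) = sqrt(I**2 + U**2)
((1*(-6))*(-67))*A(5, 10) = ((1*(-6))*(-67))*sqrt(10**2 + 5**2) = (-6*(-67))*sqrt(100 + 25) = 402*sqrt(125) = 402*(5*sqrt(5)) = 2010*sqrt(5)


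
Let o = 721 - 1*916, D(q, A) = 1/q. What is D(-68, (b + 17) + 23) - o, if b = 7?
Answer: 13259/68 ≈ 194.99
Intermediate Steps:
o = -195 (o = 721 - 916 = -195)
D(-68, (b + 17) + 23) - o = 1/(-68) - 1*(-195) = -1/68 + 195 = 13259/68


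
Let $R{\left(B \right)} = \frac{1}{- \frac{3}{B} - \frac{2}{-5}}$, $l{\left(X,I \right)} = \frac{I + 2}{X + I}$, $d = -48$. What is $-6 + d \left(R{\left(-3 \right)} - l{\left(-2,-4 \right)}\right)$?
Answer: $- \frac{170}{7} \approx -24.286$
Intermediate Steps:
$l{\left(X,I \right)} = \frac{2 + I}{I + X}$
$R{\left(B \right)} = \frac{1}{\frac{2}{5} - \frac{3}{B}}$ ($R{\left(B \right)} = \frac{1}{- \frac{3}{B} - - \frac{2}{5}} = \frac{1}{- \frac{3}{B} + \frac{2}{5}} = \frac{1}{\frac{2}{5} - \frac{3}{B}}$)
$-6 + d \left(R{\left(-3 \right)} - l{\left(-2,-4 \right)}\right) = -6 - 48 \left(5 \left(-3\right) \frac{1}{-15 + 2 \left(-3\right)} - \frac{2 - 4}{-4 - 2}\right) = -6 - 48 \left(5 \left(-3\right) \frac{1}{-15 - 6} - \frac{1}{-6} \left(-2\right)\right) = -6 - 48 \left(5 \left(-3\right) \frac{1}{-21} - \left(- \frac{1}{6}\right) \left(-2\right)\right) = -6 - 48 \left(5 \left(-3\right) \left(- \frac{1}{21}\right) - \frac{1}{3}\right) = -6 - 48 \left(\frac{5}{7} - \frac{1}{3}\right) = -6 - \frac{128}{7} = - \frac{170}{7}$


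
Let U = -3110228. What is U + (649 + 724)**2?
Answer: -1225099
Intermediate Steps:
U + (649 + 724)**2 = -3110228 + (649 + 724)**2 = -3110228 + 1373**2 = -3110228 + 1885129 = -1225099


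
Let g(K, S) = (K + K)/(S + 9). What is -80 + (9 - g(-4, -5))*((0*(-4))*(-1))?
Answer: -80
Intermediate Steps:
g(K, S) = 2*K/(9 + S) (g(K, S) = (2*K)/(9 + S) = 2*K/(9 + S))
-80 + (9 - g(-4, -5))*((0*(-4))*(-1)) = -80 + (9 - 2*(-4)/(9 - 5))*((0*(-4))*(-1)) = -80 + (9 - 2*(-4)/4)*(0*(-1)) = -80 + (9 - 2*(-4)/4)*0 = -80 + (9 - 1*(-2))*0 = -80 + (9 + 2)*0 = -80 + 11*0 = -80 + 0 = -80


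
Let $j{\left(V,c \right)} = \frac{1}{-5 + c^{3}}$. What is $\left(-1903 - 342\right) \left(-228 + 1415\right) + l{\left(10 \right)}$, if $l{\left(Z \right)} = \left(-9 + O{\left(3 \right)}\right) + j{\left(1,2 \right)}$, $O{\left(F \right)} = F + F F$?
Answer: $- \frac{7994435}{3} \approx -2.6648 \cdot 10^{6}$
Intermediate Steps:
$O{\left(F \right)} = F + F^{2}$
$l{\left(Z \right)} = \frac{10}{3}$ ($l{\left(Z \right)} = \left(-9 + 3 \left(1 + 3\right)\right) + \frac{1}{-5 + 2^{3}} = \left(-9 + 3 \cdot 4\right) + \frac{1}{-5 + 8} = \left(-9 + 12\right) + \frac{1}{3} = 3 + \frac{1}{3} = \frac{10}{3}$)
$\left(-1903 - 342\right) \left(-228 + 1415\right) + l{\left(10 \right)} = \left(-1903 - 342\right) \left(-228 + 1415\right) + \frac{10}{3} = \left(-2245\right) 1187 + \frac{10}{3} = -2664815 + \frac{10}{3} = - \frac{7994435}{3}$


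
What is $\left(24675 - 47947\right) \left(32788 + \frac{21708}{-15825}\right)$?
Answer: $- \frac{4024879926208}{5275} \approx -7.6301 \cdot 10^{8}$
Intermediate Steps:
$\left(24675 - 47947\right) \left(32788 + \frac{21708}{-15825}\right) = - 23272 \left(32788 + 21708 \left(- \frac{1}{15825}\right)\right) = - 23272 \left(32788 - \frac{7236}{5275}\right) = \left(-23272\right) \frac{172949464}{5275} = - \frac{4024879926208}{5275}$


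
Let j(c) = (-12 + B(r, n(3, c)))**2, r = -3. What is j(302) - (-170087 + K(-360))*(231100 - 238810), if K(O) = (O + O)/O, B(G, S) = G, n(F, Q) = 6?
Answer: -1311355125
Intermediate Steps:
j(c) = 225 (j(c) = (-12 - 3)**2 = (-15)**2 = 225)
K(O) = 2 (K(O) = (2*O)/O = 2)
j(302) - (-170087 + K(-360))*(231100 - 238810) = 225 - (-170087 + 2)*(231100 - 238810) = 225 - (-170085)*(-7710) = 225 - 1*1311355350 = 225 - 1311355350 = -1311355125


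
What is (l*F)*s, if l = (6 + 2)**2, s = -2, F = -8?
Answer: 1024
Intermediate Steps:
l = 64 (l = 8**2 = 64)
(l*F)*s = (64*(-8))*(-2) = -512*(-2) = 1024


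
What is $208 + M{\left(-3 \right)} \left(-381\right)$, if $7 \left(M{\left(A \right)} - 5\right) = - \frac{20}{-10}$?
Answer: $- \frac{12641}{7} \approx -1805.9$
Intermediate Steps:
$M{\left(A \right)} = \frac{37}{7}$ ($M{\left(A \right)} = 5 + \frac{\left(-20\right) \frac{1}{-10}}{7} = 5 + \frac{\left(-20\right) \left(- \frac{1}{10}\right)}{7} = 5 + \frac{1}{7} \cdot 2 = 5 + \frac{2}{7} = \frac{37}{7}$)
$208 + M{\left(-3 \right)} \left(-381\right) = 208 + \frac{37}{7} \left(-381\right) = 208 - \frac{14097}{7} = - \frac{12641}{7}$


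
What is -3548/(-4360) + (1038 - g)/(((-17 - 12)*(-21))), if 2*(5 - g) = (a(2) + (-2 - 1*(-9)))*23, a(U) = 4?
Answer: 300673/110635 ≈ 2.7177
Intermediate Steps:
g = -243/2 (g = 5 - (4 + (-2 - 1*(-9)))*23/2 = 5 - (4 + (-2 + 9))*23/2 = 5 - (4 + 7)*23/2 = 5 - 11*23/2 = 5 - ½*253 = 5 - 253/2 = -243/2 ≈ -121.50)
-3548/(-4360) + (1038 - g)/(((-17 - 12)*(-21))) = -3548/(-4360) + (1038 - 1*(-243/2))/(((-17 - 12)*(-21))) = -3548*(-1/4360) + (1038 + 243/2)/((-29*(-21))) = 887/1090 + (2319/2)/609 = 887/1090 + (2319/2)*(1/609) = 887/1090 + 773/406 = 300673/110635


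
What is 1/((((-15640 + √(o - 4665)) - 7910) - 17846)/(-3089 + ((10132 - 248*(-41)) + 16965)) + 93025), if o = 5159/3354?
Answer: 364417768235529216/33899521485676194286915 - 34176*I*√52460755854/33899521485676194286915 ≈ 1.075e-5 - 2.3091e-13*I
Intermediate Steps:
o = 5159/3354 (o = 5159*(1/3354) = 5159/3354 ≈ 1.5382)
1/((((-15640 + √(o - 4665)) - 7910) - 17846)/(-3089 + ((10132 - 248*(-41)) + 16965)) + 93025) = 1/((((-15640 + √(5159/3354 - 4665)) - 7910) - 17846)/(-3089 + ((10132 - 248*(-41)) + 16965)) + 93025) = 1/((((-15640 + √(-15641251/3354)) - 7910) - 17846)/(-3089 + ((10132 + 10168) + 16965)) + 93025) = 1/((((-15640 + I*√52460755854/3354) - 7910) - 17846)/(-3089 + (20300 + 16965)) + 93025) = 1/(((-23550 + I*√52460755854/3354) - 17846)/(-3089 + 37265) + 93025) = 1/((-41396 + I*√52460755854/3354)/34176 + 93025) = 1/((-41396 + I*√52460755854/3354)*(1/34176) + 93025) = 1/((-10349/8544 + I*√52460755854/114626304) + 93025) = 1/(794795251/8544 + I*√52460755854/114626304)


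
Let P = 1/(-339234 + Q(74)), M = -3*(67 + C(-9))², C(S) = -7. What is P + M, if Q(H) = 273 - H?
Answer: -3661578001/339035 ≈ -10800.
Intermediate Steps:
M = -10800 (M = -3*(67 - 7)² = -3*60² = -3*3600 = -10800)
P = -1/339035 (P = 1/(-339234 + (273 - 1*74)) = 1/(-339234 + (273 - 74)) = 1/(-339234 + 199) = 1/(-339035) = -1/339035 ≈ -2.9495e-6)
P + M = -1/339035 - 10800 = -3661578001/339035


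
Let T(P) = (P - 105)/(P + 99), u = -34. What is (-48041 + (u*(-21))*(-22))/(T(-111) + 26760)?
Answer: -63749/26778 ≈ -2.3806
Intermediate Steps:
T(P) = (-105 + P)/(99 + P)
(-48041 + (u*(-21))*(-22))/(T(-111) + 26760) = (-48041 - 34*(-21)*(-22))/((-105 - 111)/(99 - 111) + 26760) = (-48041 + 714*(-22))/(-216/(-12) + 26760) = (-48041 - 15708)/(-1/12*(-216) + 26760) = -63749/(18 + 26760) = -63749/26778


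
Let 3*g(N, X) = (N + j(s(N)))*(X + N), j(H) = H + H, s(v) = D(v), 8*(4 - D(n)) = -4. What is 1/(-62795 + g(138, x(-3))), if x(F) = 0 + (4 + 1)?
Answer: -1/55788 ≈ -1.7925e-5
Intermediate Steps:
D(n) = 9/2 (D(n) = 4 - 1/8*(-4) = 4 + 1/2 = 9/2)
s(v) = 9/2
j(H) = 2*H
x(F) = 5 (x(F) = 0 + 5 = 5)
g(N, X) = (9 + N)*(N + X)/3 (g(N, X) = ((N + 2*(9/2))*(X + N))/3 = ((N + 9)*(N + X))/3 = ((9 + N)*(N + X))/3 = (9 + N)*(N + X)/3)
1/(-62795 + g(138, x(-3))) = 1/(-62795 + (3*138 + 3*5 + (1/3)*138**2 + (1/3)*138*5)) = 1/(-62795 + (414 + 15 + (1/3)*19044 + 230)) = 1/(-62795 + (414 + 15 + 6348 + 230)) = 1/(-62795 + 7007) = 1/(-55788) = -1/55788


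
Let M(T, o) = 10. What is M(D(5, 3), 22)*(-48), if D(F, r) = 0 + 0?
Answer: -480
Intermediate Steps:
D(F, r) = 0
M(D(5, 3), 22)*(-48) = 10*(-48) = -480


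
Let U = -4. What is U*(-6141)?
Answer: 24564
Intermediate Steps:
U*(-6141) = -4*(-6141) = 24564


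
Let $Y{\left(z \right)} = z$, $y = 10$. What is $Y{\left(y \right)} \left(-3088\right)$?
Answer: $-30880$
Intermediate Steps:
$Y{\left(y \right)} \left(-3088\right) = 10 \left(-3088\right) = -30880$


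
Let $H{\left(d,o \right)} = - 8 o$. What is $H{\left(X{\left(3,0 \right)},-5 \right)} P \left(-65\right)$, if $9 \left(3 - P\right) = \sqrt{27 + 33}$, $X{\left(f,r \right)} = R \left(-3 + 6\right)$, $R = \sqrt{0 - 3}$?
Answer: $-7800 + \frac{5200 \sqrt{15}}{9} \approx -5562.3$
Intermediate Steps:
$R = i \sqrt{3}$ ($R = \sqrt{-3} = i \sqrt{3} \approx 1.732 i$)
$X{\left(f,r \right)} = 3 i \sqrt{3}$ ($X{\left(f,r \right)} = i \sqrt{3} \left(-3 + 6\right) = i \sqrt{3} \cdot 3 = 3 i \sqrt{3}$)
$P = 3 - \frac{2 \sqrt{15}}{9}$ ($P = 3 - \frac{\sqrt{27 + 33}}{9} = 3 - \frac{\sqrt{60}}{9} = 3 - \frac{2 \sqrt{15}}{9} \approx 2.1393$)
$H{\left(X{\left(3,0 \right)},-5 \right)} P \left(-65\right) = \left(-8\right) \left(-5\right) \left(3 - \frac{2 \sqrt{15}}{9}\right) \left(-65\right) = 40 \left(3 - \frac{2 \sqrt{15}}{9}\right) \left(-65\right) = \left(120 - \frac{80 \sqrt{15}}{9}\right) \left(-65\right) = -7800 + \frac{5200 \sqrt{15}}{9}$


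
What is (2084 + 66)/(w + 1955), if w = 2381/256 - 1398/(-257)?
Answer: 28290560/25918633 ≈ 1.0915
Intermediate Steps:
w = 969805/65792 (w = 2381*(1/256) - 1398*(-1/257) = 2381/256 + 1398/257 = 969805/65792 ≈ 14.740)
(2084 + 66)/(w + 1955) = (2084 + 66)/(969805/65792 + 1955) = 2150/(129593165/65792) = 2150*(65792/129593165) = 28290560/25918633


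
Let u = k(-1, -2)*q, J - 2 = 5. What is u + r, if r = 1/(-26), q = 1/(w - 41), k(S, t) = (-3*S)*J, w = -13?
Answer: -50/117 ≈ -0.42735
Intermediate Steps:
J = 7 (J = 2 + 5 = 7)
k(S, t) = -21*S (k(S, t) = -3*S*7 = -21*S)
q = -1/54 (q = 1/(-13 - 41) = 1/(-54) = -1/54 ≈ -0.018519)
u = -7/18 (u = -21*(-1)*(-1/54) = 21*(-1/54) = -7/18 ≈ -0.38889)
r = -1/26 ≈ -0.038462
u + r = -7/18 - 1/26 = -50/117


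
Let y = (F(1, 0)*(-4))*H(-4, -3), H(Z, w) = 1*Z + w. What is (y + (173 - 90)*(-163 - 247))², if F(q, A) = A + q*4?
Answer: 1150430724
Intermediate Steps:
H(Z, w) = Z + w
F(q, A) = A + 4*q
y = 112 (y = ((0 + 4*1)*(-4))*(-4 - 3) = ((0 + 4)*(-4))*(-7) = (4*(-4))*(-7) = -16*(-7) = 112)
(y + (173 - 90)*(-163 - 247))² = (112 + (173 - 90)*(-163 - 247))² = (112 + 83*(-410))² = (112 - 34030)² = (-33918)² = 1150430724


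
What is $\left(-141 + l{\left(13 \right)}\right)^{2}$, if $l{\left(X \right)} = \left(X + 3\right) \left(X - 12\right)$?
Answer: $15625$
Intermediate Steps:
$l{\left(X \right)} = \left(-12 + X\right) \left(3 + X\right)$ ($l{\left(X \right)} = \left(3 + X\right) \left(-12 + X\right) = \left(-12 + X\right) \left(3 + X\right)$)
$\left(-141 + l{\left(13 \right)}\right)^{2} = \left(-141 - \left(153 - 169\right)\right)^{2} = \left(-141 - -16\right)^{2} = \left(-141 + 16\right)^{2} = \left(-125\right)^{2} = 15625$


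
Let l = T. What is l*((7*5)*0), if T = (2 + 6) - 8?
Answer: 0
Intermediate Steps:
T = 0 (T = 8 - 8 = 0)
l = 0
l*((7*5)*0) = 0*((7*5)*0) = 0*(35*0) = 0*0 = 0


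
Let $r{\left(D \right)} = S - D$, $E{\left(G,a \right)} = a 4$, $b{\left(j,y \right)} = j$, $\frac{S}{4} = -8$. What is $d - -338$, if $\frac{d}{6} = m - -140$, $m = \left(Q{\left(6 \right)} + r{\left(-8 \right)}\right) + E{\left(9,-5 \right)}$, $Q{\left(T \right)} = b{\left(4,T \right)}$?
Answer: $938$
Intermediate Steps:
$S = -32$ ($S = 4 \left(-8\right) = -32$)
$E{\left(G,a \right)} = 4 a$
$Q{\left(T \right)} = 4$
$r{\left(D \right)} = -32 - D$
$m = -40$ ($m = \left(4 - 24\right) + 4 \left(-5\right) = \left(4 + \left(-32 + 8\right)\right) - 20 = \left(4 - 24\right) - 20 = -20 - 20 = -40$)
$d = 600$ ($d = 6 \left(-40 - -140\right) = 6 \left(-40 + 140\right) = 6 \cdot 100 = 600$)
$d - -338 = 600 - -338 = 600 + 338 = 938$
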